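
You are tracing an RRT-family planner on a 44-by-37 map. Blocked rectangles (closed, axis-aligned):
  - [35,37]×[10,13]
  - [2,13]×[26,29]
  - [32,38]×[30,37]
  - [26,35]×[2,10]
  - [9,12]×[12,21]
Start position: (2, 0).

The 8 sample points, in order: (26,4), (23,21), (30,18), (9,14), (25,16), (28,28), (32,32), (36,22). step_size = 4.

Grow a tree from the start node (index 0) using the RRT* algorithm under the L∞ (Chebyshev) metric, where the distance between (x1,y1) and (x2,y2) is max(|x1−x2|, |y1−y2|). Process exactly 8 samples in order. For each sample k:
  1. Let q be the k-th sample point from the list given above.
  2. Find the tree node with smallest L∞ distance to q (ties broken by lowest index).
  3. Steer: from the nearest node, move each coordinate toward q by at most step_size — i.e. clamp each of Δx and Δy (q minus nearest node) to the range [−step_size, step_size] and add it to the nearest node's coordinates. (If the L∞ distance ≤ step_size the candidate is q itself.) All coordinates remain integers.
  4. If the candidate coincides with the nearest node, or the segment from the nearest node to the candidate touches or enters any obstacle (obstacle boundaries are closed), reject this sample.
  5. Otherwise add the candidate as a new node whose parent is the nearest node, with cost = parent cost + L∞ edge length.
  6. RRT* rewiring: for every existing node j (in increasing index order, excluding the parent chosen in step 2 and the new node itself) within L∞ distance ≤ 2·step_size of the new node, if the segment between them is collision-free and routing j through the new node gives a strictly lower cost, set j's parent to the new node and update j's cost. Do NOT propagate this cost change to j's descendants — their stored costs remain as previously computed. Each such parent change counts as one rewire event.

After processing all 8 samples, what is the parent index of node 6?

Parent of node 6: 5

1. q=(26,4) nearest=0 d=24 new=(6,4) → add node 1 parent=0 cost=4
2. q=(23,21) nearest=1 d=17 new=(10,8) → add node 2 parent=1 cost=8
3. q=(30,18) nearest=2 d=20 new=(14,12) → add node 3 parent=2 cost=12
4. q=(9,14) nearest=3 d=5 new=(10,14) → blocked by [9,12]×[12,21], reject
5. q=(25,16) nearest=3 d=11 new=(18,16) → add node 4 parent=3 cost=16
6. q=(28,28) nearest=4 d=12 new=(22,20) → add node 5 parent=4 cost=20
7. q=(32,32) nearest=5 d=12 new=(26,24) → add node 6 parent=5 cost=24
8. q=(36,22) nearest=6 d=10 new=(30,22) → add node 7 parent=6 cost=28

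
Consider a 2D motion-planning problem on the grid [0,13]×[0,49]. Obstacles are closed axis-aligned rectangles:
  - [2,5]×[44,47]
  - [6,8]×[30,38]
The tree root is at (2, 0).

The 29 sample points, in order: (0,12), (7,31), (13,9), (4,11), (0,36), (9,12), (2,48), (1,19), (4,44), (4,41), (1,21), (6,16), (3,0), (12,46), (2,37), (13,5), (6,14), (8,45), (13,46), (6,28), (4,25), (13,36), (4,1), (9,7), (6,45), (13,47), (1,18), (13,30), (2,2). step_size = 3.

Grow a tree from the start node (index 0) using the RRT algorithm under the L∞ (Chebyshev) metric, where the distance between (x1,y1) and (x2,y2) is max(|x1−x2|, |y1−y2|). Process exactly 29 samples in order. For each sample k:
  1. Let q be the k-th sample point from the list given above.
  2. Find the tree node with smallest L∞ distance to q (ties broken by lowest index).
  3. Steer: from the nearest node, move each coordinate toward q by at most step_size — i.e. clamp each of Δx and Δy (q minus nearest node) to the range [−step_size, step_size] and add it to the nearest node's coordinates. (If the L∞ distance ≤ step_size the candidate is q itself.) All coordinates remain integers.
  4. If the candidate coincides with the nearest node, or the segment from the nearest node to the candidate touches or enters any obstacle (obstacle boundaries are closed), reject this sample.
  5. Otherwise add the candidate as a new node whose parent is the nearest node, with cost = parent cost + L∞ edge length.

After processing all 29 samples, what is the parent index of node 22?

1. q=(0,12) nearest=0 d=12 new=(0,3) → add node 1 parent=0 cost=3
2. q=(7,31) nearest=1 d=28 new=(3,6) → add node 2 parent=1 cost=6
3. q=(13,9) nearest=2 d=10 new=(6,9) → add node 3 parent=2 cost=9
4. q=(4,11) nearest=3 d=2 new=(4,11) → add node 4 parent=3 cost=11
5. q=(0,36) nearest=4 d=25 new=(1,14) → add node 5 parent=4 cost=14
6. q=(9,12) nearest=3 d=3 new=(9,12) → add node 6 parent=3 cost=12
7. q=(2,48) nearest=5 d=34 new=(2,17) → add node 7 parent=5 cost=17
8. q=(1,19) nearest=7 d=2 new=(1,19) → add node 8 parent=7 cost=19
9. q=(4,44) nearest=8 d=25 new=(4,22) → add node 9 parent=8 cost=22
10. q=(4,41) nearest=9 d=19 new=(4,25) → add node 10 parent=9 cost=25
11. q=(1,21) nearest=8 d=2 new=(1,21) → add node 11 parent=8 cost=21
12. q=(6,16) nearest=6 d=4 new=(6,15) → add node 12 parent=6 cost=15
13. q=(3,0) nearest=0 d=1 new=(3,0) → add node 13 parent=0 cost=1
14. q=(12,46) nearest=10 d=21 new=(7,28) → add node 14 parent=10 cost=28
15. q=(2,37) nearest=14 d=9 new=(4,31) → add node 15 parent=14 cost=31
16. q=(13,5) nearest=3 d=7 new=(9,6) → add node 16 parent=3 cost=12
17. q=(6,14) nearest=12 d=1 new=(6,14) → add node 17 parent=12 cost=16
18. q=(8,45) nearest=15 d=14 new=(7,34) → blocked by [6,8]×[30,38], reject
19. q=(13,46) nearest=15 d=15 new=(7,34) → blocked by [6,8]×[30,38], reject
20. q=(6,28) nearest=14 d=1 new=(6,28) → add node 18 parent=14 cost=29
21. q=(4,25) nearest=10 d=0 → coincident, reject
22. q=(13,36) nearest=14 d=8 new=(10,31) → add node 19 parent=14 cost=31
23. q=(4,1) nearest=13 d=1 new=(4,1) → add node 20 parent=13 cost=2
24. q=(9,7) nearest=16 d=1 new=(9,7) → add node 21 parent=16 cost=13
25. q=(6,45) nearest=15 d=14 new=(6,34) → blocked by [6,8]×[30,38], reject
26. q=(13,47) nearest=15 d=16 new=(7,34) → blocked by [6,8]×[30,38], reject
27. q=(1,18) nearest=7 d=1 new=(1,18) → add node 22 parent=7 cost=18
28. q=(13,30) nearest=19 d=3 new=(13,30) → add node 23 parent=19 cost=34
29. q=(2,2) nearest=0 d=2 new=(2,2) → add node 24 parent=0 cost=2

Parent of node 22: 7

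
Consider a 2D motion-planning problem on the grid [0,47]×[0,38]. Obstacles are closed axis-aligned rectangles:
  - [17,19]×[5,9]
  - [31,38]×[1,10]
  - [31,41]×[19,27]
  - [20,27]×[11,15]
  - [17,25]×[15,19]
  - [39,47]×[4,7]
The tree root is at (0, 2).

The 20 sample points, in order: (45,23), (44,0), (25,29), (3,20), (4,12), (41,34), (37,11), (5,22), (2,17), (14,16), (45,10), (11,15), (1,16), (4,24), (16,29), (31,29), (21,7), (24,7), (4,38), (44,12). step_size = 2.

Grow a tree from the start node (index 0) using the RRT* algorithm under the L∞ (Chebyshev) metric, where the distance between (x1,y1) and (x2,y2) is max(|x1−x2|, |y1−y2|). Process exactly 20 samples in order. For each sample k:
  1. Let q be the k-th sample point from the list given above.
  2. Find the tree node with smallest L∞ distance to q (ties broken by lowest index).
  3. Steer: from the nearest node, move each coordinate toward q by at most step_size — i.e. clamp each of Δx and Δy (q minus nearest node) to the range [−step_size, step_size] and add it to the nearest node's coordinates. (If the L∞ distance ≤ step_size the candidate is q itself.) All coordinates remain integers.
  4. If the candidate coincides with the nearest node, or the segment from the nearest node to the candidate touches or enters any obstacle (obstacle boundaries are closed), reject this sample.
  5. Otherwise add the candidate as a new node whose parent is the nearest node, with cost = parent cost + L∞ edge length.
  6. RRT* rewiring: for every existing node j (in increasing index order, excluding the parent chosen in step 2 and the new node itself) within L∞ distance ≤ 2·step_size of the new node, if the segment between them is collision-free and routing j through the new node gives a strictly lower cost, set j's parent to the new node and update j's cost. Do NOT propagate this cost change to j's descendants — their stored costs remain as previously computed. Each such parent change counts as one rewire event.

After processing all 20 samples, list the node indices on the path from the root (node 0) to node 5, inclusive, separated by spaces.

1. q=(45,23) nearest=0 d=45 new=(2,4) → add node 1 parent=0 cost=2
2. q=(44,0) nearest=1 d=42 new=(4,2) → add node 2 parent=1 cost=4
3. q=(25,29) nearest=1 d=25 new=(4,6) → add node 3 parent=1 cost=4
4. q=(3,20) nearest=3 d=14 new=(3,8) → add node 4 parent=3 cost=6
5. q=(4,12) nearest=4 d=4 new=(4,10) → add node 5 parent=4 cost=8
6. q=(41,34) nearest=2 d=37 new=(6,4) → add node 6 parent=2 cost=6
7. q=(37,11) nearest=6 d=31 new=(8,6) → add node 7 parent=6 cost=8
8. q=(5,22) nearest=5 d=12 new=(5,12) → add node 8 parent=5 cost=10
9. q=(2,17) nearest=8 d=5 new=(3,14) → add node 9 parent=8 cost=12
10. q=(14,16) nearest=8 d=9 new=(7,14) → add node 10 parent=8 cost=12
11. q=(45,10) nearest=7 d=37 new=(10,8) → add node 11 parent=7 cost=10
12. q=(11,15) nearest=10 d=4 new=(9,15) → add node 12 parent=10 cost=14
13. q=(1,16) nearest=9 d=2 new=(1,16) → add node 13 parent=9 cost=14
14. q=(4,24) nearest=13 d=8 new=(3,18) → add node 14 parent=13 cost=16
15. q=(16,29) nearest=14 d=13 new=(5,20) → add node 15 parent=14 cost=18
16. q=(31,29) nearest=11 d=21 new=(12,10) → add node 16 parent=11 cost=12
17. q=(21,7) nearest=16 d=9 new=(14,8) → add node 17 parent=16 cost=14
18. q=(24,7) nearest=17 d=10 new=(16,7) → add node 18 parent=17 cost=16
19. q=(4,38) nearest=15 d=18 new=(4,22) → add node 19 parent=15 cost=20
20. q=(44,12) nearest=18 d=28 new=(18,9) → blocked by [17,19]×[5,9], reject

Path: 0 1 3 4 5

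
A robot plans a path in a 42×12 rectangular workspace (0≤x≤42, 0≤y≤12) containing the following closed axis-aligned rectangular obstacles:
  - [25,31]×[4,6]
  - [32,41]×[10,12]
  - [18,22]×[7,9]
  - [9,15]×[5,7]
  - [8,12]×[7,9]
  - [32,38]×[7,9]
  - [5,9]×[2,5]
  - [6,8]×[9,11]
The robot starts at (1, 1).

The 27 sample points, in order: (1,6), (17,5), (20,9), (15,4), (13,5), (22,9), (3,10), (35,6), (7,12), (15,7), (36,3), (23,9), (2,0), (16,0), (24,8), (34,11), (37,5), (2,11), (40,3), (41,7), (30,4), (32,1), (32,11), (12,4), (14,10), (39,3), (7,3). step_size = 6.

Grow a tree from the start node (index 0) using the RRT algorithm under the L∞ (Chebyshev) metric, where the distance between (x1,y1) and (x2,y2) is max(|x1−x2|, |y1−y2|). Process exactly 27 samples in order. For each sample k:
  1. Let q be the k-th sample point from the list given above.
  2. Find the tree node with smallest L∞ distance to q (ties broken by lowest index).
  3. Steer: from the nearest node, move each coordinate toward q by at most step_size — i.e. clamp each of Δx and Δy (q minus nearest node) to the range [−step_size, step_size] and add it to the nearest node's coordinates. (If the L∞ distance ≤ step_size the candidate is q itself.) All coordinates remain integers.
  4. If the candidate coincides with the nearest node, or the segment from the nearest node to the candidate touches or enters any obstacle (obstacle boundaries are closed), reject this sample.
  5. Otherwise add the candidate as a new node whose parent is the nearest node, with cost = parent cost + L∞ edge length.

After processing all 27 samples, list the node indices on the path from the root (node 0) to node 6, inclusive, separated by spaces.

1. q=(1,6) nearest=0 d=5 new=(1,6) → add node 1 parent=0 cost=5
2. q=(17,5) nearest=0 d=16 new=(7,5) → blocked by [5,9]×[2,5], reject
3. q=(20,9) nearest=0 d=19 new=(7,7) → blocked by [5,9]×[2,5], reject
4. q=(15,4) nearest=0 d=14 new=(7,4) → blocked by [5,9]×[2,5], reject
5. q=(13,5) nearest=0 d=12 new=(7,5) → blocked by [5,9]×[2,5], reject
6. q=(22,9) nearest=0 d=21 new=(7,7) → blocked by [5,9]×[2,5], reject
7. q=(3,10) nearest=1 d=4 new=(3,10) → add node 2 parent=1 cost=9
8. q=(35,6) nearest=2 d=32 new=(9,6) → blocked by [9,15]×[5,7], reject
9. q=(7,12) nearest=2 d=4 new=(7,12) → add node 3 parent=2 cost=13
10. q=(15,7) nearest=3 d=8 new=(13,7) → blocked by [9,15]×[5,7], reject
11. q=(36,3) nearest=3 d=29 new=(13,6) → blocked by [9,15]×[5,7], reject
12. q=(23,9) nearest=3 d=16 new=(13,9) → add node 4 parent=3 cost=19
13. q=(2,0) nearest=0 d=1 new=(2,0) → add node 5 parent=0 cost=1
14. q=(16,0) nearest=4 d=9 new=(16,3) → blocked by [9,15]×[5,7], reject
15. q=(24,8) nearest=4 d=11 new=(19,8) → blocked by [18,22]×[7,9], reject
16. q=(34,11) nearest=4 d=21 new=(19,11) → add node 6 parent=4 cost=25
17. q=(37,5) nearest=6 d=18 new=(25,5) → blocked by [25,31]×[4,6], reject
18. q=(2,11) nearest=2 d=1 new=(2,11) → add node 7 parent=2 cost=10
19. q=(40,3) nearest=6 d=21 new=(25,5) → blocked by [25,31]×[4,6], reject
20. q=(41,7) nearest=6 d=22 new=(25,7) → blocked by [18,22]×[7,9], reject
21. q=(30,4) nearest=6 d=11 new=(25,5) → blocked by [25,31]×[4,6], reject
22. q=(32,1) nearest=6 d=13 new=(25,5) → blocked by [25,31]×[4,6], reject
23. q=(32,11) nearest=6 d=13 new=(25,11) → add node 8 parent=6 cost=31
24. q=(12,4) nearest=4 d=5 new=(12,4) → blocked by [9,15]×[5,7], reject
25. q=(14,10) nearest=4 d=1 new=(14,10) → add node 9 parent=4 cost=20
26. q=(39,3) nearest=8 d=14 new=(31,5) → blocked by [25,31]×[4,6], reject
27. q=(7,3) nearest=5 d=5 new=(7,3) → blocked by [5,9]×[2,5], reject

Path: 0 1 2 3 4 6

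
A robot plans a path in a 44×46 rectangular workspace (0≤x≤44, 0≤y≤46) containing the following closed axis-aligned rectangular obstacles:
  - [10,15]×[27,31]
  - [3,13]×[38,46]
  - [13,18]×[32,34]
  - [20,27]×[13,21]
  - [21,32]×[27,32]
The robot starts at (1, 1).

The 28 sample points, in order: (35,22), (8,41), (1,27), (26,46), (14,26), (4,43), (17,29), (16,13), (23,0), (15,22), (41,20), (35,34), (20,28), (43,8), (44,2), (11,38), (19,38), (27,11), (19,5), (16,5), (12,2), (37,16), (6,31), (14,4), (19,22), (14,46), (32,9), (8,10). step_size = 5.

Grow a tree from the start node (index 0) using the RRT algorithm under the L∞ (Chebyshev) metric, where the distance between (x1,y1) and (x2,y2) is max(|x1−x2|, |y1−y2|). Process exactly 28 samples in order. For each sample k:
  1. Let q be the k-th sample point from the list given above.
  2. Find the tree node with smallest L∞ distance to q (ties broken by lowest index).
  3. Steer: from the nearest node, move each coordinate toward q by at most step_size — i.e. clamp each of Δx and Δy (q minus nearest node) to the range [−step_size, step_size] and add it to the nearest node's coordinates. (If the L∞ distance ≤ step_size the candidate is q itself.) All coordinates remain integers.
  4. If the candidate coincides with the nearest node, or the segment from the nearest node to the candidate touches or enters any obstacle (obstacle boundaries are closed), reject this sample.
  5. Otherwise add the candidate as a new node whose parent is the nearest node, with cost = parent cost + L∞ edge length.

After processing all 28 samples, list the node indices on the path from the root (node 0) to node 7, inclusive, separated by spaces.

1. q=(35,22) nearest=0 d=34 new=(6,6) → add node 1 parent=0 cost=5
2. q=(8,41) nearest=1 d=35 new=(8,11) → add node 2 parent=1 cost=10
3. q=(1,27) nearest=2 d=16 new=(3,16) → add node 3 parent=2 cost=15
4. q=(26,46) nearest=3 d=30 new=(8,21) → add node 4 parent=3 cost=20
5. q=(14,26) nearest=4 d=6 new=(13,26) → add node 5 parent=4 cost=25
6. q=(4,43) nearest=5 d=17 new=(8,31) → blocked by [10,15]×[27,31], reject
7. q=(17,29) nearest=5 d=4 new=(17,29) → blocked by [10,15]×[27,31], reject
8. q=(16,13) nearest=2 d=8 new=(13,13) → add node 6 parent=2 cost=15
9. q=(23,0) nearest=6 d=13 new=(18,8) → add node 7 parent=6 cost=20
10. q=(15,22) nearest=5 d=4 new=(15,22) → add node 8 parent=5 cost=29
11. q=(41,20) nearest=7 d=23 new=(23,13) → blocked by [20,27]×[13,21], reject
12. q=(35,34) nearest=8 d=20 new=(20,27) → add node 9 parent=8 cost=34
13. q=(20,28) nearest=9 d=1 new=(20,28) → add node 10 parent=9 cost=35
14. q=(43,8) nearest=9 d=23 new=(25,22) → add node 11 parent=9 cost=39
15. q=(44,2) nearest=11 d=20 new=(30,17) → blocked by [20,27]×[13,21], reject
16. q=(11,38) nearest=10 d=10 new=(15,33) → blocked by [13,18]×[32,34], reject
17. q=(19,38) nearest=10 d=10 new=(19,33) → add node 12 parent=10 cost=40
18. q=(27,11) nearest=7 d=9 new=(23,11) → add node 13 parent=7 cost=25
19. q=(19,5) nearest=7 d=3 new=(19,5) → add node 14 parent=7 cost=23
20. q=(16,5) nearest=7 d=3 new=(16,5) → add node 15 parent=7 cost=23
21. q=(12,2) nearest=15 d=4 new=(12,2) → add node 16 parent=15 cost=27
22. q=(37,16) nearest=11 d=12 new=(30,17) → blocked by [20,27]×[13,21], reject
23. q=(6,31) nearest=5 d=7 new=(8,31) → blocked by [10,15]×[27,31], reject
24. q=(14,4) nearest=15 d=2 new=(14,4) → add node 17 parent=15 cost=25
25. q=(19,22) nearest=8 d=4 new=(19,22) → add node 18 parent=8 cost=33
26. q=(14,46) nearest=12 d=13 new=(14,38) → blocked by [13,18]×[32,34], reject
27. q=(32,9) nearest=13 d=9 new=(28,9) → add node 19 parent=13 cost=30
28. q=(8,10) nearest=2 d=1 new=(8,10) → add node 20 parent=2 cost=11

Path: 0 1 2 6 7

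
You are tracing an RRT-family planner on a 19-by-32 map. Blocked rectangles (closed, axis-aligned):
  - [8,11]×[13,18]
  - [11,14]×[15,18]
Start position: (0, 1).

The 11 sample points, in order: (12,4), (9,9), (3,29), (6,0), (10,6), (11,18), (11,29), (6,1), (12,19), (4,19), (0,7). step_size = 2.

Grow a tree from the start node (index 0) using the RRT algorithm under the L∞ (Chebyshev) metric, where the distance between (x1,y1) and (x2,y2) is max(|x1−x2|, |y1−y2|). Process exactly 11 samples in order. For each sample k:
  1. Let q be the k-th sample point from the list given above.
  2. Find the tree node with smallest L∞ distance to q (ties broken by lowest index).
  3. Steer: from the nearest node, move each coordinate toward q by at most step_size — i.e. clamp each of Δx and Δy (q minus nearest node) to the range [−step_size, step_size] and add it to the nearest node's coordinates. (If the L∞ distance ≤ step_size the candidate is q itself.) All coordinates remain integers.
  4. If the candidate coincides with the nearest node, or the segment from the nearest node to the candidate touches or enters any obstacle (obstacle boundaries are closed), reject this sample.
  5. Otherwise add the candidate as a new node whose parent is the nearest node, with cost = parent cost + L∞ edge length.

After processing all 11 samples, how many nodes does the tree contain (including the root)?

1. q=(12,4) nearest=0 d=12 new=(2,3) → add node 1 parent=0 cost=2
2. q=(9,9) nearest=1 d=7 new=(4,5) → add node 2 parent=1 cost=4
3. q=(3,29) nearest=2 d=24 new=(3,7) → add node 3 parent=2 cost=6
4. q=(6,0) nearest=1 d=4 new=(4,1) → add node 4 parent=1 cost=4
5. q=(10,6) nearest=2 d=6 new=(6,6) → add node 5 parent=2 cost=6
6. q=(11,18) nearest=3 d=11 new=(5,9) → add node 6 parent=3 cost=8
7. q=(11,29) nearest=6 d=20 new=(7,11) → add node 7 parent=6 cost=10
8. q=(6,1) nearest=4 d=2 new=(6,1) → add node 8 parent=4 cost=6
9. q=(12,19) nearest=7 d=8 new=(9,13) → blocked by [8,11]×[13,18], reject
10. q=(4,19) nearest=7 d=8 new=(5,13) → add node 9 parent=7 cost=12
11. q=(0,7) nearest=3 d=3 new=(1,7) → add node 10 parent=3 cost=8

Node count: 11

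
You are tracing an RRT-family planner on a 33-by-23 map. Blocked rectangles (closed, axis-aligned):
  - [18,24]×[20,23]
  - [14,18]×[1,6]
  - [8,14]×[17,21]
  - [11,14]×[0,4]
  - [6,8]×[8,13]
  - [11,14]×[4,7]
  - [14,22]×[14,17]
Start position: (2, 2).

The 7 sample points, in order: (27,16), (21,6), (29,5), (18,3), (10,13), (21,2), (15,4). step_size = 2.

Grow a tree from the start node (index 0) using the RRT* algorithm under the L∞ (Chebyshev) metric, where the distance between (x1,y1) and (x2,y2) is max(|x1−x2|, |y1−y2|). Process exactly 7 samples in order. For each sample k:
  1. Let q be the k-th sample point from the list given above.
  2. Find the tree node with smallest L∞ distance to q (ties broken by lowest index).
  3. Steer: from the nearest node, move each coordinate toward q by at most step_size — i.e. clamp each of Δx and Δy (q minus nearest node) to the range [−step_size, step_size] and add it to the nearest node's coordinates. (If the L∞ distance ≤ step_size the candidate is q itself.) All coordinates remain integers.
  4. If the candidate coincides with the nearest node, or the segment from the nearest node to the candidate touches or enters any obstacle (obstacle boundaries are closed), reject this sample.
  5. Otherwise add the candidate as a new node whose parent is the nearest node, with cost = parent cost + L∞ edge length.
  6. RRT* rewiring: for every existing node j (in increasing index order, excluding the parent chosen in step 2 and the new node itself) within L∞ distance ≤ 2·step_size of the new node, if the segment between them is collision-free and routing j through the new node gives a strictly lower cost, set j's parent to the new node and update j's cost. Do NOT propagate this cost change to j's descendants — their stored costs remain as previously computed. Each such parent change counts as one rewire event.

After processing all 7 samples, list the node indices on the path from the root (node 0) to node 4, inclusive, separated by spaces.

1. q=(27,16) nearest=0 d=25 new=(4,4) → add node 1 parent=0 cost=2
2. q=(21,6) nearest=1 d=17 new=(6,6) → add node 2 parent=1 cost=4
3. q=(29,5) nearest=2 d=23 new=(8,5) → add node 3 parent=2 cost=6
4. q=(18,3) nearest=3 d=10 new=(10,3) → add node 4 parent=3 cost=8
5. q=(10,13) nearest=2 d=7 new=(8,8) → blocked by [6,8]×[8,13], reject
6. q=(21,2) nearest=4 d=11 new=(12,2) → blocked by [11,14]×[0,4], reject
7. q=(15,4) nearest=4 d=5 new=(12,4) → blocked by [11,14]×[0,4], reject

Path: 0 1 2 3 4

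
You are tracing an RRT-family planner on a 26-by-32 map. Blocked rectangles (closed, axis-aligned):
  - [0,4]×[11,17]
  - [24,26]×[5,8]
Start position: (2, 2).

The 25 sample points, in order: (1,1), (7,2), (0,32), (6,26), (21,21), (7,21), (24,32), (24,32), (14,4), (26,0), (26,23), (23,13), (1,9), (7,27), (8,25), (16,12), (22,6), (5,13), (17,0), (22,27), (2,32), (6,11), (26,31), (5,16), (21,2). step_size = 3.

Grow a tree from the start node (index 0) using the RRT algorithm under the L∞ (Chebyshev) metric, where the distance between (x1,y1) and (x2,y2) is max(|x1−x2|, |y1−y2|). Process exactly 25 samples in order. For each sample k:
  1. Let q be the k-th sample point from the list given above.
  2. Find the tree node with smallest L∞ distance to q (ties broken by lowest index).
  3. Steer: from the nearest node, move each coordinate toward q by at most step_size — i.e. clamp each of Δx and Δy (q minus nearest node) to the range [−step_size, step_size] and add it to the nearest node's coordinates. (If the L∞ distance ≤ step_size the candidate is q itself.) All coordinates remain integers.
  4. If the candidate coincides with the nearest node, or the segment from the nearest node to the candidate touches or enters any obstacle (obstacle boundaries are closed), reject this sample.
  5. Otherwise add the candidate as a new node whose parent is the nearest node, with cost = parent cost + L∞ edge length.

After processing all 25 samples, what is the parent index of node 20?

Parent of node 20: 11

1. q=(1,1) nearest=0 d=1 new=(1,1) → add node 1 parent=0 cost=1
2. q=(7,2) nearest=0 d=5 new=(5,2) → add node 2 parent=0 cost=3
3. q=(0,32) nearest=0 d=30 new=(0,5) → add node 3 parent=0 cost=3
4. q=(6,26) nearest=3 d=21 new=(3,8) → add node 4 parent=3 cost=6
5. q=(21,21) nearest=4 d=18 new=(6,11) → add node 5 parent=4 cost=9
6. q=(7,21) nearest=5 d=10 new=(7,14) → add node 6 parent=5 cost=12
7. q=(24,32) nearest=6 d=18 new=(10,17) → add node 7 parent=6 cost=15
8. q=(24,32) nearest=7 d=15 new=(13,20) → add node 8 parent=7 cost=18
9. q=(14,4) nearest=5 d=8 new=(9,8) → add node 9 parent=5 cost=12
10. q=(26,0) nearest=7 d=17 new=(13,14) → add node 10 parent=7 cost=18
11. q=(26,23) nearest=8 d=13 new=(16,23) → add node 11 parent=8 cost=21
12. q=(23,13) nearest=8 d=10 new=(16,17) → add node 12 parent=8 cost=21
13. q=(1,9) nearest=4 d=2 new=(1,9) → add node 13 parent=4 cost=8
14. q=(7,27) nearest=8 d=7 new=(10,23) → add node 14 parent=8 cost=21
15. q=(8,25) nearest=14 d=2 new=(8,25) → add node 15 parent=14 cost=23
16. q=(16,12) nearest=10 d=3 new=(16,12) → add node 16 parent=10 cost=21
17. q=(22,6) nearest=16 d=6 new=(19,9) → add node 17 parent=16 cost=24
18. q=(5,13) nearest=5 d=2 new=(5,13) → add node 18 parent=5 cost=11
19. q=(17,0) nearest=9 d=8 new=(12,5) → add node 19 parent=9 cost=15
20. q=(22,27) nearest=11 d=6 new=(19,26) → add node 20 parent=11 cost=24
21. q=(2,32) nearest=15 d=7 new=(5,28) → add node 21 parent=15 cost=26
22. q=(6,11) nearest=5 d=0 → coincident, reject
23. q=(26,31) nearest=20 d=7 new=(22,29) → add node 22 parent=20 cost=27
24. q=(5,16) nearest=6 d=2 new=(5,16) → add node 23 parent=6 cost=14
25. q=(21,2) nearest=17 d=7 new=(21,6) → add node 24 parent=17 cost=27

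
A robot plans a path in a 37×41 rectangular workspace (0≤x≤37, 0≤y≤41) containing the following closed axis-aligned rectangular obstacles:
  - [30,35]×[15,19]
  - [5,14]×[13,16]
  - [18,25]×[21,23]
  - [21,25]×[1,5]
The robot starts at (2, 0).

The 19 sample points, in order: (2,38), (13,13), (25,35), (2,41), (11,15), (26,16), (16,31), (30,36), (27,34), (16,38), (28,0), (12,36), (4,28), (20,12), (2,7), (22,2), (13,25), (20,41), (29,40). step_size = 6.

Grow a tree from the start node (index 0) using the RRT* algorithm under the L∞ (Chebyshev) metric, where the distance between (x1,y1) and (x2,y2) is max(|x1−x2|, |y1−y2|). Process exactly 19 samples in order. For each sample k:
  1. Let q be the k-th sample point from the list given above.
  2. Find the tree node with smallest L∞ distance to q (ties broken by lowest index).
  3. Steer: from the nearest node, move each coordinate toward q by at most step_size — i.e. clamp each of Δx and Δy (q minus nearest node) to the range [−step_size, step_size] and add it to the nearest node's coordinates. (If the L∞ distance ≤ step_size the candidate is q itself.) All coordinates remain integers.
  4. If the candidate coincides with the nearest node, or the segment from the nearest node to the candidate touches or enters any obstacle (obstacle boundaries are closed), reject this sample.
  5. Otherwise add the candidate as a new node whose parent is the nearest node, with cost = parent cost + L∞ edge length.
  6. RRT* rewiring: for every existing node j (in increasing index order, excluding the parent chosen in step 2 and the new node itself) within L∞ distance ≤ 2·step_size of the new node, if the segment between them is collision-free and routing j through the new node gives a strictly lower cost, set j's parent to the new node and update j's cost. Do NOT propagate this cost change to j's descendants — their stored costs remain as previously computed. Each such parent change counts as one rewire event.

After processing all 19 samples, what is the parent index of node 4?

Parent of node 4: 3

1. q=(2,38) nearest=0 d=38 new=(2,6) → add node 1 parent=0 cost=6
2. q=(13,13) nearest=1 d=11 new=(8,12) → add node 2 parent=1 cost=12
3. q=(25,35) nearest=2 d=23 new=(14,18) → blocked by [5,14]×[13,16], reject
4. q=(2,41) nearest=2 d=29 new=(2,18) → blocked by [5,14]×[13,16], reject
5. q=(11,15) nearest=2 d=3 new=(11,15) → blocked by [5,14]×[13,16], reject
6. q=(26,16) nearest=2 d=18 new=(14,16) → blocked by [5,14]×[13,16], reject
7. q=(16,31) nearest=2 d=19 new=(14,18) → blocked by [5,14]×[13,16], reject
8. q=(30,36) nearest=2 d=24 new=(14,18) → blocked by [5,14]×[13,16], reject
9. q=(27,34) nearest=2 d=22 new=(14,18) → blocked by [5,14]×[13,16], reject
10. q=(16,38) nearest=2 d=26 new=(14,18) → blocked by [5,14]×[13,16], reject
11. q=(28,0) nearest=2 d=20 new=(14,6) → add node 3 parent=2 cost=18
12. q=(12,36) nearest=2 d=24 new=(12,18) → blocked by [5,14]×[13,16], reject
13. q=(4,28) nearest=2 d=16 new=(4,18) → blocked by [5,14]×[13,16], reject
14. q=(20,12) nearest=3 d=6 new=(20,12) → add node 4 parent=3 cost=24
15. q=(2,7) nearest=1 d=1 new=(2,7) → add node 5 parent=1 cost=7
16. q=(22,2) nearest=3 d=8 new=(20,2) → add node 6 parent=3 cost=24
17. q=(13,25) nearest=2 d=13 new=(13,18) → blocked by [5,14]×[13,16], reject
18. q=(20,41) nearest=2 d=29 new=(14,18) → blocked by [5,14]×[13,16], reject
19. q=(29,40) nearest=2 d=28 new=(14,18) → blocked by [5,14]×[13,16], reject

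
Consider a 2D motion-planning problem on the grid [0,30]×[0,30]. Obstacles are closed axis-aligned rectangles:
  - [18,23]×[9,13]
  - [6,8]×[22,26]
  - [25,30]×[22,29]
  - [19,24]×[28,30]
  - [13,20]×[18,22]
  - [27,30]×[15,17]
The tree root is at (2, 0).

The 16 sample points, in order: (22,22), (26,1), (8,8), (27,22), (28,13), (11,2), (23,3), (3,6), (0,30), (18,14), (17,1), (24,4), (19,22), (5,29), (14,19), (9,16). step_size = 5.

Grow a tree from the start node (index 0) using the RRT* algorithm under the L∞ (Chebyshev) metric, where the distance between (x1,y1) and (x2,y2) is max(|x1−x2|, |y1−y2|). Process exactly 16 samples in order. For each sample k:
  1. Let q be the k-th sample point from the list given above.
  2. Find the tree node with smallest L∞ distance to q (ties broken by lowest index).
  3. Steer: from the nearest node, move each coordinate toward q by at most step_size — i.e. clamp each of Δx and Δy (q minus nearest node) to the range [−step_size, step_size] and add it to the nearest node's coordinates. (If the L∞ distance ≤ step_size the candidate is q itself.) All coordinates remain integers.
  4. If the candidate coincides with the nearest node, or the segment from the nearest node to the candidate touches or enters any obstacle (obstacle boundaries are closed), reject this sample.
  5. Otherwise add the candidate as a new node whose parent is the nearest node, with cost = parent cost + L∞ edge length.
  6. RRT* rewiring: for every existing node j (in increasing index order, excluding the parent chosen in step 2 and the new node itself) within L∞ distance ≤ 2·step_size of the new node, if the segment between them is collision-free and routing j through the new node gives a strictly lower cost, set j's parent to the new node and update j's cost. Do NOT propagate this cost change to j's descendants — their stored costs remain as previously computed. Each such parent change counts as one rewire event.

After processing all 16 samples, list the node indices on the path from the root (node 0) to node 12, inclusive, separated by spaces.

1. q=(22,22) nearest=0 d=22 new=(7,5) → add node 1 parent=0 cost=5
2. q=(26,1) nearest=1 d=19 new=(12,1) → add node 2 parent=1 cost=10
3. q=(8,8) nearest=1 d=3 new=(8,8) → add node 3 parent=1 cost=8
4. q=(27,22) nearest=3 d=19 new=(13,13) → add node 4 parent=3 cost=13
5. q=(28,13) nearest=4 d=15 new=(18,13) → blocked by [18,23]×[9,13], reject
6. q=(11,2) nearest=2 d=1 new=(11,2) → add node 5 parent=2 cost=11
7. q=(23,3) nearest=4 d=10 new=(18,8) → add node 6 parent=4 cost=18
8. q=(3,6) nearest=1 d=4 new=(3,6) → add node 7 parent=1 cost=9
9. q=(0,30) nearest=4 d=17 new=(8,18) → add node 8 parent=4 cost=18
10. q=(18,14) nearest=4 d=5 new=(18,14) → add node 9 parent=4 cost=18
11. q=(17,1) nearest=2 d=5 new=(17,1) → add node 10 parent=2 cost=15
12. q=(24,4) nearest=6 d=6 new=(23,4) → add node 11 parent=6 cost=23
13. q=(19,22) nearest=9 d=8 new=(19,19) → blocked by [13,20]×[18,22], reject
14. q=(5,29) nearest=8 d=11 new=(5,23) → add node 12 parent=8 cost=23
15. q=(14,19) nearest=9 d=5 new=(14,19) → blocked by [13,20]×[18,22], reject
16. q=(9,16) nearest=8 d=2 new=(9,16) → add node 13 parent=8 cost=20

Path: 0 1 3 4 8 12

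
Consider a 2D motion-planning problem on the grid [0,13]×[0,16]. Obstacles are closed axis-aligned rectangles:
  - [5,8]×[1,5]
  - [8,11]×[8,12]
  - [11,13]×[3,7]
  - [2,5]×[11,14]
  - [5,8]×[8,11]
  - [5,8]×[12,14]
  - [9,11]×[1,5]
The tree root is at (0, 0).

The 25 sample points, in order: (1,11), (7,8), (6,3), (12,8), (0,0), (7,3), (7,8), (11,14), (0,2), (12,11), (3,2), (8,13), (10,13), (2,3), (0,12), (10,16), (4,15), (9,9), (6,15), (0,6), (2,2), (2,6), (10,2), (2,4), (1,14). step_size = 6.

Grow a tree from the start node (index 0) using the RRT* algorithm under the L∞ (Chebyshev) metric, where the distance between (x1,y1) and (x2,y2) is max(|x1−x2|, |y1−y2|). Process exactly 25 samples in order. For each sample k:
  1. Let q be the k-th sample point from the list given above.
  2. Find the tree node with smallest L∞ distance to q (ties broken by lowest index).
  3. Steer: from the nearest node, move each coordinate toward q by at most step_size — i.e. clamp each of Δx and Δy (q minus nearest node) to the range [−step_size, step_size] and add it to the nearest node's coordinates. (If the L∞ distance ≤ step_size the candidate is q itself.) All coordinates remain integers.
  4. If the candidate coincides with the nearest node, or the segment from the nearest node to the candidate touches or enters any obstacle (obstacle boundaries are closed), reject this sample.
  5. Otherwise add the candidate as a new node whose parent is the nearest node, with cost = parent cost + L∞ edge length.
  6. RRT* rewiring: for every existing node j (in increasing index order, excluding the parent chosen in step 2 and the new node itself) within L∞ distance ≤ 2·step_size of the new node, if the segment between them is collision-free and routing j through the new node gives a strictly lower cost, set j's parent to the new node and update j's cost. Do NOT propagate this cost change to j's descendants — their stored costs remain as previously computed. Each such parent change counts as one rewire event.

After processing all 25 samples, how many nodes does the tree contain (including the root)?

1. q=(1,11) nearest=0 d=11 new=(1,6) → add node 1 parent=0 cost=6
2. q=(7,8) nearest=1 d=6 new=(7,8) → blocked by [5,8]×[8,11], reject
3. q=(6,3) nearest=1 d=5 new=(6,3) → blocked by [5,8]×[1,5], reject
4. q=(12,8) nearest=1 d=11 new=(7,8) → blocked by [5,8]×[8,11], reject
5. q=(0,0) nearest=0 d=0 → coincident, reject
6. q=(7,3) nearest=1 d=6 new=(7,3) → blocked by [5,8]×[1,5], reject
7. q=(7,8) nearest=1 d=6 new=(7,8) → blocked by [5,8]×[8,11], reject
8. q=(11,14) nearest=1 d=10 new=(7,12) → blocked by [5,8]×[8,11], reject
9. q=(0,2) nearest=0 d=2 new=(0,2) → add node 2 parent=0 cost=2
10. q=(12,11) nearest=1 d=11 new=(7,11) → blocked by [5,8]×[8,11], reject
11. q=(3,2) nearest=0 d=3 new=(3,2) → add node 3 parent=0 cost=3
12. q=(8,13) nearest=1 d=7 new=(7,12) → blocked by [5,8]×[8,11], reject
13. q=(10,13) nearest=1 d=9 new=(7,12) → blocked by [5,8]×[8,11], reject
14. q=(2,3) nearest=3 d=1 new=(2,3) → add node 4 parent=3 cost=4
15. q=(0,12) nearest=1 d=6 new=(0,12) → add node 5 parent=1 cost=12
16. q=(10,16) nearest=1 d=10 new=(7,12) → blocked by [5,8]×[8,11], reject
17. q=(4,15) nearest=5 d=4 new=(4,15) → blocked by [2,5]×[11,14], reject
18. q=(9,9) nearest=3 d=7 new=(9,8) → blocked by [5,8]×[1,5], reject
19. q=(6,15) nearest=5 d=6 new=(6,15) → blocked by [2,5]×[11,14], reject
20. q=(0,6) nearest=1 d=1 new=(0,6) → add node 6 parent=1 cost=7
21. q=(2,2) nearest=3 d=1 new=(2,2) → add node 7 parent=3 cost=4
22. q=(2,6) nearest=1 d=1 new=(2,6) → add node 8 parent=1 cost=7
23. q=(10,2) nearest=3 d=7 new=(9,2) → blocked by [5,8]×[1,5], reject
24. q=(2,4) nearest=4 d=1 new=(2,4) → add node 9 parent=4 cost=5
25. q=(1,14) nearest=5 d=2 new=(1,14) → add node 10 parent=5 cost=14

Node count: 11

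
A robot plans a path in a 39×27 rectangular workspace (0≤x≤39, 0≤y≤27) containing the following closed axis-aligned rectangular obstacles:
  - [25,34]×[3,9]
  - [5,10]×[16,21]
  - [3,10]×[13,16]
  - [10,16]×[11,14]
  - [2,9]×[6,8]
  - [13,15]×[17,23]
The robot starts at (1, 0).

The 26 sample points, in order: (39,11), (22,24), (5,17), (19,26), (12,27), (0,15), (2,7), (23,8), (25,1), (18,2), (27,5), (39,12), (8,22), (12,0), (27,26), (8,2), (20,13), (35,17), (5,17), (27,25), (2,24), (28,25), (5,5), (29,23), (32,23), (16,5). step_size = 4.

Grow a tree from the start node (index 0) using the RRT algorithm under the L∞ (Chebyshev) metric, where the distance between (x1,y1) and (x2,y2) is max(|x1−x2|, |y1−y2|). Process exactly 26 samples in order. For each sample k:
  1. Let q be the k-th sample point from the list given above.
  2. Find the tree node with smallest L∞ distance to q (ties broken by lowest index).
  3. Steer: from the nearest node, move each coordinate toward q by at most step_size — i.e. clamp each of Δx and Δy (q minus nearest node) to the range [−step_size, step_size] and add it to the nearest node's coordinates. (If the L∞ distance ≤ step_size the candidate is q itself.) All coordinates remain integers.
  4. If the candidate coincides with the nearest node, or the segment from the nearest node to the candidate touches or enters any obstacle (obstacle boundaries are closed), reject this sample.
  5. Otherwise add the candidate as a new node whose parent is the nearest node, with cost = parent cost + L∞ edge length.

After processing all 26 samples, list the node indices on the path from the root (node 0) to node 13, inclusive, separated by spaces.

Path: 0 1 2 3 4 5 6 8 13

1. q=(39,11) nearest=0 d=38 new=(5,4) → add node 1 parent=0 cost=4
2. q=(22,24) nearest=1 d=20 new=(9,8) → blocked by [2,9]×[6,8], reject
3. q=(5,17) nearest=1 d=13 new=(5,8) → blocked by [2,9]×[6,8], reject
4. q=(19,26) nearest=1 d=22 new=(9,8) → blocked by [2,9]×[6,8], reject
5. q=(12,27) nearest=1 d=23 new=(9,8) → blocked by [2,9]×[6,8], reject
6. q=(0,15) nearest=1 d=11 new=(1,8) → blocked by [2,9]×[6,8], reject
7. q=(2,7) nearest=1 d=3 new=(2,7) → blocked by [2,9]×[6,8], reject
8. q=(23,8) nearest=1 d=18 new=(9,8) → blocked by [2,9]×[6,8], reject
9. q=(25,1) nearest=1 d=20 new=(9,1) → add node 2 parent=1 cost=8
10. q=(18,2) nearest=2 d=9 new=(13,2) → add node 3 parent=2 cost=12
11. q=(27,5) nearest=3 d=14 new=(17,5) → add node 4 parent=3 cost=16
12. q=(39,12) nearest=4 d=22 new=(21,9) → add node 5 parent=4 cost=20
13. q=(8,22) nearest=5 d=13 new=(17,13) → add node 6 parent=5 cost=24
14. q=(12,0) nearest=3 d=2 new=(12,0) → add node 7 parent=3 cost=14
15. q=(27,26) nearest=6 d=13 new=(21,17) → add node 8 parent=6 cost=28
16. q=(8,2) nearest=2 d=1 new=(8,2) → add node 9 parent=2 cost=9
17. q=(20,13) nearest=6 d=3 new=(20,13) → add node 10 parent=6 cost=27
18. q=(35,17) nearest=5 d=14 new=(25,13) → add node 11 parent=5 cost=24
19. q=(5,17) nearest=4 d=12 new=(13,9) → add node 12 parent=4 cost=20
20. q=(27,25) nearest=8 d=8 new=(25,21) → add node 13 parent=8 cost=32
21. q=(2,24) nearest=6 d=15 new=(13,17) → blocked by [10,16]×[11,14], reject
22. q=(28,25) nearest=13 d=4 new=(28,25) → add node 14 parent=13 cost=36
23. q=(5,5) nearest=1 d=1 new=(5,5) → add node 15 parent=1 cost=5
24. q=(29,23) nearest=14 d=2 new=(29,23) → add node 16 parent=14 cost=38
25. q=(32,23) nearest=16 d=3 new=(32,23) → add node 17 parent=16 cost=41
26. q=(16,5) nearest=4 d=1 new=(16,5) → add node 18 parent=4 cost=17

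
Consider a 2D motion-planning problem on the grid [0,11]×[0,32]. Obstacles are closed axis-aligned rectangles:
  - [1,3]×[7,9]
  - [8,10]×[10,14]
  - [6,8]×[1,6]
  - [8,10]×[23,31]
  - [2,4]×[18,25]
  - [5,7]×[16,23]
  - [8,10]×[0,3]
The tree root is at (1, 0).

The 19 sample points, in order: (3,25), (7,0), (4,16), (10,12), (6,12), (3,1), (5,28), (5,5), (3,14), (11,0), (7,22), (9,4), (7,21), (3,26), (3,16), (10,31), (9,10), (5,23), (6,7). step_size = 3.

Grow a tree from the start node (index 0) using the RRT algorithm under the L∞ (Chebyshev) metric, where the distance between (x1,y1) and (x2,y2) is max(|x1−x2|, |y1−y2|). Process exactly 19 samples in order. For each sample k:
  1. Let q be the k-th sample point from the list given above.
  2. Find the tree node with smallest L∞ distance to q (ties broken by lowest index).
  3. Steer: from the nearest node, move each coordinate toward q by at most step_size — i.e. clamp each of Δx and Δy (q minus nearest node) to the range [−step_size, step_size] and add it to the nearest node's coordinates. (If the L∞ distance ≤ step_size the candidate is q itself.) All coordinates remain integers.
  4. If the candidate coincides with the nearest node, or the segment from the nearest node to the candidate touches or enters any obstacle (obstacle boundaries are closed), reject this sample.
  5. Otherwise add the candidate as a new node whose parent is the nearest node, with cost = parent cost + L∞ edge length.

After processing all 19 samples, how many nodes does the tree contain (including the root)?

Node count: 12

1. q=(3,25) nearest=0 d=25 new=(3,3) → add node 1 parent=0 cost=3
2. q=(7,0) nearest=1 d=4 new=(6,0) → add node 2 parent=1 cost=6
3. q=(4,16) nearest=1 d=13 new=(4,6) → add node 3 parent=1 cost=6
4. q=(10,12) nearest=3 d=6 new=(7,9) → add node 4 parent=3 cost=9
5. q=(6,12) nearest=4 d=3 new=(6,12) → add node 5 parent=4 cost=12
6. q=(3,1) nearest=0 d=2 new=(3,1) → add node 6 parent=0 cost=2
7. q=(5,28) nearest=5 d=16 new=(5,15) → add node 7 parent=5 cost=15
8. q=(5,5) nearest=3 d=1 new=(5,5) → add node 8 parent=3 cost=7
9. q=(3,14) nearest=7 d=2 new=(3,14) → add node 9 parent=7 cost=17
10. q=(11,0) nearest=2 d=5 new=(9,0) → blocked by [8,10]×[0,3], reject
11. q=(7,22) nearest=7 d=7 new=(7,18) → blocked by [5,7]×[16,23], reject
12. q=(9,4) nearest=2 d=4 new=(9,3) → blocked by [6,8]×[1,6], reject
13. q=(7,21) nearest=7 d=6 new=(7,18) → blocked by [5,7]×[16,23], reject
14. q=(3,26) nearest=7 d=11 new=(3,18) → blocked by [2,4]×[18,25], reject
15. q=(3,16) nearest=7 d=2 new=(3,16) → add node 10 parent=7 cost=17
16. q=(10,31) nearest=10 d=15 new=(6,19) → blocked by [5,7]×[16,23], reject
17. q=(9,10) nearest=4 d=2 new=(9,10) → blocked by [8,10]×[10,14], reject
18. q=(5,23) nearest=10 d=7 new=(5,19) → blocked by [5,7]×[16,23], reject
19. q=(6,7) nearest=3 d=2 new=(6,7) → add node 11 parent=3 cost=8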